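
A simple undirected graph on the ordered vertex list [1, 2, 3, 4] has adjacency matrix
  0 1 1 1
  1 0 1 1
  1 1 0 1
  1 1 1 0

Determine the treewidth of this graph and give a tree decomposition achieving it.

Treewidth 3.
One such decomposition:
Bags: B1 = {1, 2, 3, 4}
Tree: (single bag)

With just one bag of size 4, the width is 4 − 1 = 3, so tw(G) ≤ 3. On the other hand G contains the 4-clique {1, 2, 3, 4}. A clique must lie in a single bag of any decomposition, so no decomposition can have width below 3. Hence tw(G) = 3 exactly.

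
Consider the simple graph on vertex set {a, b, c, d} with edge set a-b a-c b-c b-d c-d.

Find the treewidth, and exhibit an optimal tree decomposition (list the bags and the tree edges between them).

Each bag holds 3 vertices, so the decomposition has width 2, which upper-bounds the treewidth. Conversely, {b, c, d} is a clique of size 3, and the vertices of any clique must share a bag in every tree decomposition; so some bag has ≥ 3 vertices and tw(G) ≥ 2. Combining the bounds, tw(G) = 2.

Treewidth 2.
Bags: B1 = {b, c, d}  B2 = {a, b, c}
Tree: B1–B2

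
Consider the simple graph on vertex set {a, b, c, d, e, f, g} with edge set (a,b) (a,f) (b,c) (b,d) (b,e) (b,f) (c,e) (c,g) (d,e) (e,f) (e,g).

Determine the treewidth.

2

A width-2 tree decomposition is:
Bags: B1 = {b, c, e}  B2 = {b, e, f}  B3 = {c, e, g}  B4 = {a, b, f}  B5 = {b, d, e}
Tree: B1–B2, B1–B3, B2–B4, B1–B5
Every bag has size at most 3, so the width is 3 − 1 = 2 and tw(G) ≤ 2. Conversely, {c, e, g} is a clique of size 3, and the vertices of any clique must share a bag in every tree decomposition; so some bag has ≥ 3 vertices and tw(G) ≥ 2. The upper and lower bounds meet at 2, so that is the treewidth.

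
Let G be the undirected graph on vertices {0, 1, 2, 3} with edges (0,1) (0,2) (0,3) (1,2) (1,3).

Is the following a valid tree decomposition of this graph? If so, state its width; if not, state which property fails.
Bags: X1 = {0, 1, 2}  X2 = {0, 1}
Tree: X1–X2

A tree decomposition must satisfy three properties: every vertex lies in some bag; for every edge, both endpoints lie together in some bag; and for every vertex, the bags containing it form a connected subtree. Here vertex 3 appears in no bag, so the decomposition is invalid.

No — vertex 3 appears in no bag.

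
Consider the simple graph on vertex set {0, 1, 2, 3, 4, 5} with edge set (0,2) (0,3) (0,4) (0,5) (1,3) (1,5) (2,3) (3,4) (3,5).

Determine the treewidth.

2

A width-2 tree decomposition is:
Bags: B1 = {0, 3, 5}  B2 = {1, 3, 5}  B3 = {0, 2, 3}  B4 = {0, 3, 4}
Tree: B1–B2, B1–B3, B3–B4
Every bag has size at most 3, so the width is 3 − 1 = 2 and tw(G) ≤ 2. Conversely, {0, 2, 3} is a clique of size 3, and the vertices of any clique must share a bag in every tree decomposition; so some bag has ≥ 3 vertices and tw(G) ≥ 2. Hence tw(G) = 2 exactly.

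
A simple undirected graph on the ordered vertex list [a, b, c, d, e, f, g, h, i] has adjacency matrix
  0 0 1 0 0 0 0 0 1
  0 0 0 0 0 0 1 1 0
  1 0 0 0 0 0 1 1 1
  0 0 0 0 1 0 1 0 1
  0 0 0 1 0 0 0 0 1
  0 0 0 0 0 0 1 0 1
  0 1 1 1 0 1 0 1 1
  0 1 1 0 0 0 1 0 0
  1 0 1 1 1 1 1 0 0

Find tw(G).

2

A width-2 tree decomposition is:
Bags: B1 = {b, g, h}  B2 = {c, g, h}  B3 = {c, g, i}  B4 = {d, g, i}  B5 = {d, e, i}  B6 = {a, c, i}  B7 = {f, g, i}
Tree: B1–B2, B2–B3, B3–B4, B4–B5, B3–B6, B4–B7
Each bag holds 3 vertices, so the decomposition has width 2, which upper-bounds the treewidth. For the lower bound, the 3 vertices {c, g, h} are pairwise adjacent, and any tree decomposition puts a clique entirely inside one bag — forcing width ≥ 2. Combining the bounds, tw(G) = 2.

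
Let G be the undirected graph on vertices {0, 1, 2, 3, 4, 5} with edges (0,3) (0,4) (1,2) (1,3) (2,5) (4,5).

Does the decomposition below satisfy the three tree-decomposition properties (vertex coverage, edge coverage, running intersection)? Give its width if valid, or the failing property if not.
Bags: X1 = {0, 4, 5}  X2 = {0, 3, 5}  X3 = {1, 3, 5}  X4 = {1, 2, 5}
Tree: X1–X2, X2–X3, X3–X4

Yes; width 2.

Vertex coverage: the bags together contain {0, 1, 2, 3, 4, 5}, the full vertex set. Edge coverage: each edge of G has both endpoints in at least one bag. Running intersection: for every vertex, the bags containing it form a connected subtree. All three properties hold, so this is a valid tree decomposition of width max|bag| − 1 = 2, and hence tw(G) ≤ 2.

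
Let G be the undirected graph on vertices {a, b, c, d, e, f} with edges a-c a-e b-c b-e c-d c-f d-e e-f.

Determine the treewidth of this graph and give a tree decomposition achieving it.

Each bag holds 3 vertices, so the decomposition has width 2, which upper-bounds the treewidth. For the lower bound, G contains the cycle e–d–c–a–e, so G is not a forest; only forests have treewidth ≤ 1, hence tw(G) ≥ 2. The upper and lower bounds meet at 2, so that is the treewidth.

Treewidth 2.
Bags: B1 = {c, d, e}  B2 = {a, c, e}  B3 = {c, e, f}  B4 = {b, c, e}
Tree: B1–B2, B2–B3, B3–B4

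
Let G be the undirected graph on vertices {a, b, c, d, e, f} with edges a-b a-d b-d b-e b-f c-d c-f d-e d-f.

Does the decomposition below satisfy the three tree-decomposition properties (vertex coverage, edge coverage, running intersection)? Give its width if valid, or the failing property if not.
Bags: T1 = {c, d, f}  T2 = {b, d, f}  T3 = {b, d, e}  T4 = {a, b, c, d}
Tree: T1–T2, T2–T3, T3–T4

No — bags containing vertex c are not connected in the tree.

A tree decomposition must satisfy three properties: every vertex lies in some bag; for every edge, both endpoints lie together in some bag; and for every vertex, the bags containing it form a connected subtree. Here bags containing vertex c are not connected in the tree, so the decomposition is invalid.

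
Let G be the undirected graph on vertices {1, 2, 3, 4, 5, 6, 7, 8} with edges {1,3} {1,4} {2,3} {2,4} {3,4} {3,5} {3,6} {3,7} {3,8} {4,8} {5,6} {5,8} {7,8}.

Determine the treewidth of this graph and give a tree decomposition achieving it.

Treewidth 2.
One optimal decomposition is:
Bags: B1 = {3, 4, 8}  B2 = {1, 3, 4}  B3 = {3, 5, 8}  B4 = {2, 3, 4}  B5 = {3, 7, 8}  B6 = {3, 5, 6}
Tree: B1–B2, B1–B3, B1–B4, B1–B5, B3–B6

Every bag has size at most 3, so the width is 3 − 1 = 2 and tw(G) ≤ 2. For the lower bound, the 3 vertices {3, 4, 8} are pairwise adjacent, and any tree decomposition puts a clique entirely inside one bag — forcing width ≥ 2. Therefore the treewidth is 2.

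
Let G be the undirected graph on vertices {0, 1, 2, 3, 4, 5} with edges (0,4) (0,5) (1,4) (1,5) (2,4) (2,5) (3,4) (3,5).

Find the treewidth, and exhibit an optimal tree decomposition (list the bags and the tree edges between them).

Each bag holds 3 vertices, so the decomposition has width 2, which upper-bounds the treewidth. For the lower bound, G contains the cycle 1–5–0–4–1, so G is not a forest; only forests have treewidth ≤ 1, hence tw(G) ≥ 2. Combining the bounds, tw(G) = 2.

Treewidth 2.
One optimal decomposition is:
Bags: B1 = {1, 4, 5}  B2 = {0, 4, 5}  B3 = {3, 4, 5}  B4 = {2, 4, 5}
Tree: B1–B2, B2–B3, B3–B4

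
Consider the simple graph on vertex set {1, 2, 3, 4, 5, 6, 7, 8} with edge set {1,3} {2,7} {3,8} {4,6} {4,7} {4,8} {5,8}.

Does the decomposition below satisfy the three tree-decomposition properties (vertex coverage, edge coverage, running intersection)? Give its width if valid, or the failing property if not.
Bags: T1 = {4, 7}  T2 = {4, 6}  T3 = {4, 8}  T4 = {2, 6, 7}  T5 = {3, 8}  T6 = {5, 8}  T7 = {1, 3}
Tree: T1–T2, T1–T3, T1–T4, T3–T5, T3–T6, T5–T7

A tree decomposition must satisfy three properties: every vertex lies in some bag; for every edge, both endpoints lie together in some bag; and for every vertex, the bags containing it form a connected subtree. Here bags containing vertex 6 are not connected in the tree, so the decomposition is invalid.

No — bags containing vertex 6 are not connected in the tree.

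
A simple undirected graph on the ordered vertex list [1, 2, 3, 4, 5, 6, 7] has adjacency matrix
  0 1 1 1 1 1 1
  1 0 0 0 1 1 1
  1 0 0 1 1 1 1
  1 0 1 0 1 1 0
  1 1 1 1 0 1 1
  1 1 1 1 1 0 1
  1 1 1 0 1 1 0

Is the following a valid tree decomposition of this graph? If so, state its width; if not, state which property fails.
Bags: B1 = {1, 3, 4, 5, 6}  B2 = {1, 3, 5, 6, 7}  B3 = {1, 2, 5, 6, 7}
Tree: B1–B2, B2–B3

Yes; width 4.

Checking the three conditions: (i) the bags cover all of {1, 2, 3, 4, 5, 6, 7}; (ii) for each edge, some bag contains both endpoints; (iii) the bags containing any fixed vertex form a subtree. All hold, so the decomposition is valid with width 5 − 1 = 4.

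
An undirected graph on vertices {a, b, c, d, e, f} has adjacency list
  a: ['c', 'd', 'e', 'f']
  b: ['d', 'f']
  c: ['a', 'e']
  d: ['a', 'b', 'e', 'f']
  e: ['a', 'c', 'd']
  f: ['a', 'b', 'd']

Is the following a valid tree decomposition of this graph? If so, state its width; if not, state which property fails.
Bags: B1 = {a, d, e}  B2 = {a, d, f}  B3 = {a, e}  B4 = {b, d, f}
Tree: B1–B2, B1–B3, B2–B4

A tree decomposition must satisfy three properties: every vertex lies in some bag; for every edge, both endpoints lie together in some bag; and for every vertex, the bags containing it form a connected subtree. Here vertex c appears in no bag, so the decomposition is invalid.

No — vertex c appears in no bag.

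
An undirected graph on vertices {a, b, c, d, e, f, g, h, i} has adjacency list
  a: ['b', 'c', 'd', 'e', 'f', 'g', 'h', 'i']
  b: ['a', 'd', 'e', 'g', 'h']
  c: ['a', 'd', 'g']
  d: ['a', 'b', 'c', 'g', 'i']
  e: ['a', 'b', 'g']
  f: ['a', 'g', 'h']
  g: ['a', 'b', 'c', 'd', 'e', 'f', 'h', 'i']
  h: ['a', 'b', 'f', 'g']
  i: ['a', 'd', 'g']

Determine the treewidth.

A width-3 tree decomposition is:
Bags: B1 = {a, b, e, g}  B2 = {a, b, g, h}  B3 = {a, b, d, g}  B4 = {a, c, d, g}  B5 = {a, d, g, i}  B6 = {a, f, g, h}
Tree: B1–B2, B2–B3, B3–B4, B4–B5, B2–B6
Every bag has size at most 4, so the width is 4 − 1 = 3 and tw(G) ≤ 3. For the lower bound, the 4 vertices {a, c, d, g} are pairwise adjacent, and any tree decomposition puts a clique entirely inside one bag — forcing width ≥ 3. Therefore the treewidth is 3.

3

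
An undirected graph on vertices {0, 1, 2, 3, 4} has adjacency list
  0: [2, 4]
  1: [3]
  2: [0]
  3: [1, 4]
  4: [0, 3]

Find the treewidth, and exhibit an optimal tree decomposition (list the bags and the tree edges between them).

Treewidth 1.
One such decomposition:
Bags: B1 = {0, 2}  B2 = {0, 4}  B3 = {3, 4}  B4 = {1, 3}
Tree: B1–B2, B2–B3, B3–B4

Each bag holds 2 vertices, so the decomposition has width 1, which upper-bounds the treewidth. Since G has at least one edge (e.g. 2–0), it is not an edgeless graph, so tw(G) ≥ 1. Combining the bounds, tw(G) = 1.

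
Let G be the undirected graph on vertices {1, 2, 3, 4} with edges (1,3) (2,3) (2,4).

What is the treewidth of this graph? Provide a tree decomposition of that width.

Treewidth 1.
Bags: B1 = {2, 3}  B2 = {2, 4}  B3 = {1, 3}
Tree: B1–B2, B1–B3

Each bag holds 2 vertices, so the decomposition has width 1, which upper-bounds the treewidth. Since G has at least one edge (e.g. 3–2), it is not an edgeless graph, so tw(G) ≥ 1. Combining the bounds, tw(G) = 1.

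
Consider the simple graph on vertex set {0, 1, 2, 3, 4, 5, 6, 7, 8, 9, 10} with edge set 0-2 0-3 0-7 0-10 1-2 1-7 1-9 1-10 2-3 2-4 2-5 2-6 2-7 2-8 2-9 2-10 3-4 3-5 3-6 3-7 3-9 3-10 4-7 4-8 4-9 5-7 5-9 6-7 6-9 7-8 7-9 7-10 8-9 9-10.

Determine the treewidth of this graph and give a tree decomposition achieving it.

Treewidth 4.
One optimal decomposition is:
Bags: B1 = {2, 3, 4, 7, 9}  B2 = {2, 3, 6, 7, 9}  B3 = {2, 3, 7, 9, 10}  B4 = {1, 2, 7, 9, 10}  B5 = {2, 4, 7, 8, 9}  B6 = {2, 3, 5, 7, 9}  B7 = {0, 2, 3, 7, 10}
Tree: B1–B2, B1–B3, B3–B4, B1–B5, B3–B6, B3–B7

Each bag holds 5 vertices, so the decomposition has width 4, which upper-bounds the treewidth. On the other hand G contains the 5-clique {0, 2, 3, 7, 10}. A clique must lie in a single bag of any decomposition, so no decomposition can have width below 4. Combining the bounds, tw(G) = 4.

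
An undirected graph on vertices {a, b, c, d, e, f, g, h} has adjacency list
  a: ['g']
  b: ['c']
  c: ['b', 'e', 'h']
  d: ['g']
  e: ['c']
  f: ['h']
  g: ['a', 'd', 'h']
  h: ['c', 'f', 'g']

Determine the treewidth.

1

A width-1 tree decomposition is:
Bags: B1 = {c, e}  B2 = {c, h}  B3 = {f, h}  B4 = {g, h}  B5 = {d, g}  B6 = {a, g}  B7 = {b, c}
Tree: B1–B2, B2–B3, B3–B4, B4–B5, B4–B6, B2–B7
Every bag has size at most 2, so the width is 2 − 1 = 1 and tw(G) ≤ 1. G has an edge, so its treewidth is at least 1. Therefore the treewidth is 1.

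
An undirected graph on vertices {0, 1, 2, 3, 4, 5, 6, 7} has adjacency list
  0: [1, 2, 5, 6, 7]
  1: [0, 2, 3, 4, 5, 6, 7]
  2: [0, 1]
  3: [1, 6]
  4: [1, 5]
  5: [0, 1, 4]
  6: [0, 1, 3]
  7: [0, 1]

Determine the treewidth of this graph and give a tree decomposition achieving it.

Every bag has size at most 3, so the width is 3 − 1 = 2 and tw(G) ≤ 2. For the lower bound, the 3 vertices {0, 1, 2} are pairwise adjacent, and any tree decomposition puts a clique entirely inside one bag — forcing width ≥ 2. Hence tw(G) = 2 exactly.

Treewidth 2.
Bags: B1 = {0, 1, 6}  B2 = {0, 1, 7}  B3 = {0, 1, 5}  B4 = {0, 1, 2}  B5 = {1, 3, 6}  B6 = {1, 4, 5}
Tree: B1–B2, B1–B3, B1–B4, B1–B5, B3–B6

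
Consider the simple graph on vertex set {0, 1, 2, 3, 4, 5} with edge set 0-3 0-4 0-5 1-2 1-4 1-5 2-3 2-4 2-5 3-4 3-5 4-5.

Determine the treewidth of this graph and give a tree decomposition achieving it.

Treewidth 3.
One such decomposition:
Bags: B1 = {2, 3, 4, 5}  B2 = {0, 3, 4, 5}  B3 = {1, 2, 4, 5}
Tree: B1–B2, B1–B3

Each bag holds 4 vertices, so the decomposition has width 3, which upper-bounds the treewidth. Conversely, {0, 3, 4, 5} is a clique of size 4, and the vertices of any clique must share a bag in every tree decomposition; so some bag has ≥ 4 vertices and tw(G) ≥ 3. Combining the bounds, tw(G) = 3.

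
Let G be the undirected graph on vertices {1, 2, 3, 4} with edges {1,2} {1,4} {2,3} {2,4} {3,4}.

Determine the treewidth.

A width-2 tree decomposition is:
Bags: B1 = {2, 3, 4}  B2 = {1, 2, 4}
Tree: B1–B2
The largest bag has 3 vertices, giving width 2; this decomposition certifies tw(G) ≤ 2. On the other hand G contains the 3-clique {1, 2, 4}. A clique must lie in a single bag of any decomposition, so no decomposition can have width below 2. Therefore the treewidth is 2.

2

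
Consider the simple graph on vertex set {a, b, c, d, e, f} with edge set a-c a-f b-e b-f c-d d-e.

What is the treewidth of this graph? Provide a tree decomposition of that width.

Every bag has size at most 3, so the width is 3 − 1 = 2 and tw(G) ≤ 2. For the lower bound, G contains the cycle c–d–e–b–f–a–c, so G is not a forest; only forests have treewidth ≤ 1, hence tw(G) ≥ 2. The upper and lower bounds meet at 2, so that is the treewidth.

Treewidth 2.
Bags: B1 = {c, d, e}  B2 = {b, c, e}  B3 = {b, c, f}  B4 = {a, c, f}
Tree: B1–B2, B2–B3, B3–B4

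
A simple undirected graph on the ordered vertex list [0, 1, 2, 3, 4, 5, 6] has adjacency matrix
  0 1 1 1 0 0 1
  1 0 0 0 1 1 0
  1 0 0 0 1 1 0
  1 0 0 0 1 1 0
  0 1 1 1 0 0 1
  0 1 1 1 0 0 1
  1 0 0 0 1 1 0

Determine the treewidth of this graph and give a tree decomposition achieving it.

Every bag has size at most 4, so the width is 4 − 1 = 3 and tw(G) ≤ 3. For the lower bound: the 4 vertex sets {4,6}, {1,5}, {0}, {2} are disjoint, each induces a connected subgraph, and every pair is joined by at least one edge of G. Contracting each set to a single vertex therefore yields K_{4} as a minor, and since treewidth is minor-monotone, tw(G) ≥ tw(K_{4}) = 3. Combining the bounds, tw(G) = 3.

Treewidth 3.
One optimal decomposition is:
Bags: B1 = {0, 4, 5, 6}  B2 = {0, 1, 4, 5}  B3 = {0, 2, 4, 5}  B4 = {0, 3, 4, 5}
Tree: B1–B2, B2–B3, B3–B4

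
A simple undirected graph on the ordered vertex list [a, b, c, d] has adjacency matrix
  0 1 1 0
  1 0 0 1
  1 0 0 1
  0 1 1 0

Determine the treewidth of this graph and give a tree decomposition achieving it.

Treewidth 2.
One optimal decomposition is:
Bags: B1 = {a, c, d}  B2 = {a, b, d}
Tree: B1–B2

Every bag has size at most 3, so the width is 3 − 1 = 2 and tw(G) ≤ 2. For the lower bound, G contains the cycle d–c–a–b–d, so G is not a forest; only forests have treewidth ≤ 1, hence tw(G) ≥ 2. Therefore the treewidth is 2.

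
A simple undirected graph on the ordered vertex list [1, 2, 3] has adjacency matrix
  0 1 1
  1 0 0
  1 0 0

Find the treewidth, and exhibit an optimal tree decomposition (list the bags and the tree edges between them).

Treewidth 1.
One such decomposition:
Bags: B1 = {1, 3}  B2 = {1, 2}
Tree: B1–B2

Every bag has size at most 2, so the width is 2 − 1 = 1 and tw(G) ≤ 1. G has an edge, so its treewidth is at least 1. Therefore the treewidth is 1.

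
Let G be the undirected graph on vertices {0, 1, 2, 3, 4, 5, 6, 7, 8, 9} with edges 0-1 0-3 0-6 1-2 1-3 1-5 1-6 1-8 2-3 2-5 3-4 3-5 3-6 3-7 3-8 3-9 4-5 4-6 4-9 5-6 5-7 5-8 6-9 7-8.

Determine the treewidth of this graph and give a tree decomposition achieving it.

Every bag has size at most 4, so the width is 4 − 1 = 3 and tw(G) ≤ 3. For the lower bound, the 4 vertices {0, 1, 3, 6} are pairwise adjacent, and any tree decomposition puts a clique entirely inside one bag — forcing width ≥ 3. Hence tw(G) = 3 exactly.

Treewidth 3.
One such decomposition:
Bags: B1 = {0, 1, 3, 6}  B2 = {1, 3, 5, 6}  B3 = {3, 4, 5, 6}  B4 = {3, 4, 6, 9}  B5 = {1, 3, 5, 8}  B6 = {1, 2, 3, 5}  B7 = {3, 5, 7, 8}
Tree: B1–B2, B2–B3, B3–B4, B2–B5, B2–B6, B5–B7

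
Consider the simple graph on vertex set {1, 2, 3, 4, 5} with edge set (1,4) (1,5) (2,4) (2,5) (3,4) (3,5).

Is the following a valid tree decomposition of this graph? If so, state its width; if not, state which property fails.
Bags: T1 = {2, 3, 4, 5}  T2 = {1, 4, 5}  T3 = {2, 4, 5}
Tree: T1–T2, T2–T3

A tree decomposition must satisfy three properties: every vertex lies in some bag; for every edge, both endpoints lie together in some bag; and for every vertex, the bags containing it form a connected subtree. Here bags containing vertex 2 are not connected in the tree, so the decomposition is invalid.

No — bags containing vertex 2 are not connected in the tree.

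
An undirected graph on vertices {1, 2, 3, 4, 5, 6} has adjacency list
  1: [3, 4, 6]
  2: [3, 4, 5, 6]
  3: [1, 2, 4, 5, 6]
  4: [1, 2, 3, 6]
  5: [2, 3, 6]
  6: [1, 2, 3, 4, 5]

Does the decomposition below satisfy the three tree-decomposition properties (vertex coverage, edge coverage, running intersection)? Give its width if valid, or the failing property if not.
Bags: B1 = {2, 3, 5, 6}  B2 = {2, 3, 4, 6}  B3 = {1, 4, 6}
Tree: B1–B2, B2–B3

A tree decomposition must satisfy three properties: every vertex lies in some bag; for every edge, both endpoints lie together in some bag; and for every vertex, the bags containing it form a connected subtree. Here edge (3,1) lies in no bag, so the decomposition is invalid.

No — edge (3,1) lies in no bag.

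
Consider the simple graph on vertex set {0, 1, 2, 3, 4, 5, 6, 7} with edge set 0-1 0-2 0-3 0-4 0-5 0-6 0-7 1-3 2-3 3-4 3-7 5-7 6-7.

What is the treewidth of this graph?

2

A width-2 tree decomposition is:
Bags: B1 = {0, 3, 4}  B2 = {0, 3, 7}  B3 = {0, 1, 3}  B4 = {0, 5, 7}  B5 = {0, 6, 7}  B6 = {0, 2, 3}
Tree: B1–B2, B2–B3, B2–B4, B4–B5, B1–B6
The largest bag has 3 vertices, giving width 2; this decomposition certifies tw(G) ≤ 2. Conversely, {0, 1, 3} is a clique of size 3, and the vertices of any clique must share a bag in every tree decomposition; so some bag has ≥ 3 vertices and tw(G) ≥ 2. The upper and lower bounds meet at 2, so that is the treewidth.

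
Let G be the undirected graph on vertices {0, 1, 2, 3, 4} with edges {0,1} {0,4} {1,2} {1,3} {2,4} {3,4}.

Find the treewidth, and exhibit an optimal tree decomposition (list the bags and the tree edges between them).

Treewidth 2.
Bags: B1 = {0, 1, 4}  B2 = {1, 2, 4}  B3 = {1, 3, 4}
Tree: B1–B2, B2–B3

Every bag has size at most 3, so the width is 3 − 1 = 2 and tw(G) ≤ 2. For the lower bound, G contains the cycle 1–0–4–2–1, so G is not a forest; only forests have treewidth ≤ 1, hence tw(G) ≥ 2. Combining the bounds, tw(G) = 2.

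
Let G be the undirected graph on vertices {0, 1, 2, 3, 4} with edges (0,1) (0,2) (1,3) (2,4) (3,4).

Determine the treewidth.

A width-2 tree decomposition is:
Bags: B1 = {0, 1, 3}  B2 = {0, 3, 4}  B3 = {0, 2, 4}
Tree: B1–B2, B2–B3
Each bag holds 3 vertices, so the decomposition has width 2, which upper-bounds the treewidth. Since 0–1–3–4–2–0 is a cycle in G, G is not acyclic. Forests are exactly the graphs of treewidth ≤ 1, so tw(G) ≥ 2. Therefore the treewidth is 2.

2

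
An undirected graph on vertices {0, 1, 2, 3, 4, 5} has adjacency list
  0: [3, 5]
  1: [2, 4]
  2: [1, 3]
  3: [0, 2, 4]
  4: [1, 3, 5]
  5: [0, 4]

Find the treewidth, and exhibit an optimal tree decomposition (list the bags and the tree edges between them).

Each bag holds 3 vertices, so the decomposition has width 2, which upper-bounds the treewidth. Since 0–5–4–3–0 is a cycle in G, G is not acyclic. Forests are exactly the graphs of treewidth ≤ 1, so tw(G) ≥ 2. Combining the bounds, tw(G) = 2.

Treewidth 2.
One such decomposition:
Bags: B1 = {0, 3, 5}  B2 = {3, 4, 5}  B3 = {2, 3, 4}  B4 = {1, 2, 4}
Tree: B1–B2, B2–B3, B3–B4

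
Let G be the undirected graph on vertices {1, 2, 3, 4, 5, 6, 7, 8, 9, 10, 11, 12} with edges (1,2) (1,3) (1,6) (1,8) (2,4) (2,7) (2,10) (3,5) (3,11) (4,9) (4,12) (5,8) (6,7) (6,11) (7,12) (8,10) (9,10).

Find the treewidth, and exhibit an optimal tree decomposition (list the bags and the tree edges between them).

Treewidth 3.
One optimal decomposition is:
Bags: B1 = {3, 5, 6, 11}  B2 = {1, 3, 5, 6}  B3 = {1, 5, 6, 8}  B4 = {1, 6, 7, 8}  B5 = {1, 2, 7, 8}  B6 = {2, 7, 8, 10}  B7 = {2, 7, 10, 12}  B8 = {2, 4, 10, 12}  B9 = {4, 9, 10, 12}
Tree: B1–B2, B2–B3, B3–B4, B4–B5, B5–B6, B6–B7, B7–B8, B8–B9

Each bag holds 4 vertices, so the decomposition has width 3, which upper-bounds the treewidth. For the lower bound: the 4 vertex sets {3,5,11}, {6}, {1}, {2,7,8,10} are disjoint, each induces a connected subgraph, and every pair is joined by at least one edge of G. Contracting each set to a single vertex therefore yields K_{4} as a minor, and since treewidth is minor-monotone, tw(G) ≥ tw(K_{4}) = 3. The upper and lower bounds meet at 3, so that is the treewidth.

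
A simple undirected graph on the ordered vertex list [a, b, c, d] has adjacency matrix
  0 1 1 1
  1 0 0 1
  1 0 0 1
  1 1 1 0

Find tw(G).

A width-2 tree decomposition is:
Bags: B1 = {a, c, d}  B2 = {a, b, d}
Tree: B1–B2
Every bag has size at most 3, so the width is 3 − 1 = 2 and tw(G) ≤ 2. For the lower bound, the 3 vertices {a, c, d} are pairwise adjacent, and any tree decomposition puts a clique entirely inside one bag — forcing width ≥ 2. Combining the bounds, tw(G) = 2.

2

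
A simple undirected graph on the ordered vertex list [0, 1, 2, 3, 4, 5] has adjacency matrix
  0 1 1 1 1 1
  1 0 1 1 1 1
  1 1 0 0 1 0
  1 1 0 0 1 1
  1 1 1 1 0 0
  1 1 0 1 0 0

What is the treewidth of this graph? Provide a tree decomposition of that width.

Every bag has size at most 4, so the width is 4 − 1 = 3 and tw(G) ≤ 3. On the other hand G contains the 4-clique {0, 1, 2, 4}. A clique must lie in a single bag of any decomposition, so no decomposition can have width below 3. Therefore the treewidth is 3.

Treewidth 3.
One optimal decomposition is:
Bags: B1 = {0, 1, 3, 4}  B2 = {0, 1, 2, 4}  B3 = {0, 1, 3, 5}
Tree: B1–B2, B1–B3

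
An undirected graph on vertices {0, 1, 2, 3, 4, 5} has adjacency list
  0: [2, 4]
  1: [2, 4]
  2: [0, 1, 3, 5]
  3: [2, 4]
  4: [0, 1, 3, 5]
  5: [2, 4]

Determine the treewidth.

2

A width-2 tree decomposition is:
Bags: B1 = {0, 2, 4}  B2 = {2, 4, 5}  B3 = {1, 2, 4}  B4 = {2, 3, 4}
Tree: B1–B2, B2–B3, B3–B4
The largest bag has 3 vertices, giving width 2; this decomposition certifies tw(G) ≤ 2. For the lower bound, G contains the cycle 0–2–5–4–0, so G is not a forest; only forests have treewidth ≤ 1, hence tw(G) ≥ 2. Therefore the treewidth is 2.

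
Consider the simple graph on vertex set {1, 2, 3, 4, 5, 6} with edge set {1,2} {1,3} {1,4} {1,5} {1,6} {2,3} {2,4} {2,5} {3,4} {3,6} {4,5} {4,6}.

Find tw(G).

3

A width-3 tree decomposition is:
Bags: B1 = {1, 2, 4, 5}  B2 = {1, 2, 3, 4}  B3 = {1, 3, 4, 6}
Tree: B1–B2, B2–B3
Each bag holds 4 vertices, so the decomposition has width 3, which upper-bounds the treewidth. For the lower bound, the 4 vertices {1, 2, 3, 4} are pairwise adjacent, and any tree decomposition puts a clique entirely inside one bag — forcing width ≥ 3. Combining the bounds, tw(G) = 3.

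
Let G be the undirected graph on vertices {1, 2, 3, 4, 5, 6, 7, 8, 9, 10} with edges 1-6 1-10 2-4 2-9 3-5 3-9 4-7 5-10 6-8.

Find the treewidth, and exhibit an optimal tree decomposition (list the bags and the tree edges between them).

Every bag has size at most 2, so the width is 2 − 1 = 1 and tw(G) ≤ 1. G has an edge, so its treewidth is at least 1. Hence tw(G) = 1 exactly.

Treewidth 1.
One optimal decomposition is:
Bags: B1 = {6, 8}  B2 = {1, 6}  B3 = {1, 10}  B4 = {5, 10}  B5 = {3, 5}  B6 = {3, 9}  B7 = {2, 9}  B8 = {2, 4}  B9 = {4, 7}
Tree: B1–B2, B2–B3, B3–B4, B4–B5, B5–B6, B6–B7, B7–B8, B8–B9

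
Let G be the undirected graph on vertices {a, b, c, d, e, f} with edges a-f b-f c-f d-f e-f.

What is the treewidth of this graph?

A width-1 tree decomposition is:
Bags: B1 = {a, f}  B2 = {b, f}  B3 = {c, f}  B4 = {d, f}  B5 = {e, f}
Tree: B1–B2, B1–B3, B1–B4, B2–B5
Each bag holds 2 vertices, so the decomposition has width 1, which upper-bounds the treewidth. Since G has at least one edge (e.g. f–a), it is not an edgeless graph, so tw(G) ≥ 1. Therefore the treewidth is 1.

1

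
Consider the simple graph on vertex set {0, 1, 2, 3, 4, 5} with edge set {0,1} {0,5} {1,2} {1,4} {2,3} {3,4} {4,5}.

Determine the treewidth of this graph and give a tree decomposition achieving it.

Treewidth 2.
One optimal decomposition is:
Bags: B1 = {1, 2, 3}  B2 = {1, 3, 4}  B3 = {0, 1, 4}  B4 = {0, 4, 5}
Tree: B1–B2, B2–B3, B3–B4

The largest bag has 3 vertices, giving width 2; this decomposition certifies tw(G) ≤ 2. The edges 2–3–4–1–2 form a cycle, so G is not a tree and its treewidth is at least 2. The upper and lower bounds meet at 2, so that is the treewidth.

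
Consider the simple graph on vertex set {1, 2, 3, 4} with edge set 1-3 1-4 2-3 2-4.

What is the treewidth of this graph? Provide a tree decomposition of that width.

Treewidth 2.
One such decomposition:
Bags: B1 = {1, 2, 3}  B2 = {1, 2, 4}
Tree: B1–B2

Each bag holds 3 vertices, so the decomposition has width 2, which upper-bounds the treewidth. Since 2–3–1–4–2 is a cycle in G, G is not acyclic. Forests are exactly the graphs of treewidth ≤ 1, so tw(G) ≥ 2. Hence tw(G) = 2 exactly.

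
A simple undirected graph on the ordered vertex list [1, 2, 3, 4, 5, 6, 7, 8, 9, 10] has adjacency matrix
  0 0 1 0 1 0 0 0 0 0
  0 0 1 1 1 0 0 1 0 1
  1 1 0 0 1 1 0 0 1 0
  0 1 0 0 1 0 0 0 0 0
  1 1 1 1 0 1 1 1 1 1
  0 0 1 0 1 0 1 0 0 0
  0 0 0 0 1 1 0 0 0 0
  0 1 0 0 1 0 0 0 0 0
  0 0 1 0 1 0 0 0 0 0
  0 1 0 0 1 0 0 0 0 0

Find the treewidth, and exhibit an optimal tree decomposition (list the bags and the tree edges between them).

Treewidth 2.
Bags: B1 = {1, 3, 5}  B2 = {2, 3, 5}  B3 = {2, 5, 8}  B4 = {2, 5, 10}  B5 = {3, 5, 9}  B6 = {3, 5, 6}  B7 = {5, 6, 7}  B8 = {2, 4, 5}
Tree: B1–B2, B2–B3, B3–B4, B2–B5, B2–B6, B6–B7, B3–B8

Each bag holds 3 vertices, so the decomposition has width 2, which upper-bounds the treewidth. On the other hand G contains the 3-clique {1, 3, 5}. A clique must lie in a single bag of any decomposition, so no decomposition can have width below 2. Hence tw(G) = 2 exactly.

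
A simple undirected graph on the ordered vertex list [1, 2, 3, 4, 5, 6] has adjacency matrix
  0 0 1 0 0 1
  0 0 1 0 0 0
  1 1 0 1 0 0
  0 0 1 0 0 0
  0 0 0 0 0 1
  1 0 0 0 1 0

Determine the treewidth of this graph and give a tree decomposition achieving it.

Treewidth 1.
Bags: B1 = {1, 3}  B2 = {2, 3}  B3 = {3, 4}  B4 = {1, 6}  B5 = {5, 6}
Tree: B1–B2, B1–B3, B1–B4, B4–B5

Every bag has size at most 2, so the width is 2 − 1 = 1 and tw(G) ≤ 1. Any graph with an edge has treewidth ≥ 1, and G has the edge 3–1. Combining the bounds, tw(G) = 1.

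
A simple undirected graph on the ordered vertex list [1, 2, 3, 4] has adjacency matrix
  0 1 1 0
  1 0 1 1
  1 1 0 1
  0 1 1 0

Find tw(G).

A width-2 tree decomposition is:
Bags: B1 = {2, 3, 4}  B2 = {1, 2, 3}
Tree: B1–B2
Each bag holds 3 vertices, so the decomposition has width 2, which upper-bounds the treewidth. For the lower bound, the 3 vertices {1, 2, 3} are pairwise adjacent, and any tree decomposition puts a clique entirely inside one bag — forcing width ≥ 2. Therefore the treewidth is 2.

2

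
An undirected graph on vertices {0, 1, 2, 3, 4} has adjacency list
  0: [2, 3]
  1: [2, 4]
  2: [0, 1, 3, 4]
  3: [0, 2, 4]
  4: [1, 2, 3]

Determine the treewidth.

2

A width-2 tree decomposition is:
Bags: B1 = {2, 3, 4}  B2 = {0, 2, 3}  B3 = {1, 2, 4}
Tree: B1–B2, B1–B3
Every bag has size at most 3, so the width is 3 − 1 = 2 and tw(G) ≤ 2. Conversely, {1, 2, 4} is a clique of size 3, and the vertices of any clique must share a bag in every tree decomposition; so some bag has ≥ 3 vertices and tw(G) ≥ 2. Combining the bounds, tw(G) = 2.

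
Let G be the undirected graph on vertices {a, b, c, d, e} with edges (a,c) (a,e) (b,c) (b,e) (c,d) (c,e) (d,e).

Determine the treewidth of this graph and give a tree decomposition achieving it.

Treewidth 2.
One such decomposition:
Bags: B1 = {c, d, e}  B2 = {b, c, e}  B3 = {a, c, e}
Tree: B1–B2, B2–B3

Each bag holds 3 vertices, so the decomposition has width 2, which upper-bounds the treewidth. Conversely, {c, d, e} is a clique of size 3, and the vertices of any clique must share a bag in every tree decomposition; so some bag has ≥ 3 vertices and tw(G) ≥ 2. Hence tw(G) = 2 exactly.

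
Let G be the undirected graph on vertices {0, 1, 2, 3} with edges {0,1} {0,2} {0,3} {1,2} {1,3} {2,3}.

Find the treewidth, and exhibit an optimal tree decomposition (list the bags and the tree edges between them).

Treewidth 3.
One such decomposition:
Bags: B1 = {0, 1, 2, 3}
Tree: (single bag)

With just one bag of size 4, the width is 4 − 1 = 3, so tw(G) ≤ 3. On the other hand G contains the 4-clique {0, 1, 2, 3}. A clique must lie in a single bag of any decomposition, so no decomposition can have width below 3. Combining the bounds, tw(G) = 3.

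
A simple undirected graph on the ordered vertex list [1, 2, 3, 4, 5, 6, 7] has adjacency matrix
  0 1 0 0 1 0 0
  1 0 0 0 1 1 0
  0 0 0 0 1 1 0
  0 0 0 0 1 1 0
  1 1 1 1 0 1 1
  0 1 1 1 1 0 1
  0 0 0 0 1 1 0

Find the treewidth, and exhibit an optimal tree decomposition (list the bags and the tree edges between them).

Every bag has size at most 3, so the width is 3 − 1 = 2 and tw(G) ≤ 2. For the lower bound, the 3 vertices {1, 2, 5} are pairwise adjacent, and any tree decomposition puts a clique entirely inside one bag — forcing width ≥ 2. Therefore the treewidth is 2.

Treewidth 2.
One such decomposition:
Bags: B1 = {3, 5, 6}  B2 = {2, 5, 6}  B3 = {4, 5, 6}  B4 = {1, 2, 5}  B5 = {5, 6, 7}
Tree: B1–B2, B1–B3, B2–B4, B1–B5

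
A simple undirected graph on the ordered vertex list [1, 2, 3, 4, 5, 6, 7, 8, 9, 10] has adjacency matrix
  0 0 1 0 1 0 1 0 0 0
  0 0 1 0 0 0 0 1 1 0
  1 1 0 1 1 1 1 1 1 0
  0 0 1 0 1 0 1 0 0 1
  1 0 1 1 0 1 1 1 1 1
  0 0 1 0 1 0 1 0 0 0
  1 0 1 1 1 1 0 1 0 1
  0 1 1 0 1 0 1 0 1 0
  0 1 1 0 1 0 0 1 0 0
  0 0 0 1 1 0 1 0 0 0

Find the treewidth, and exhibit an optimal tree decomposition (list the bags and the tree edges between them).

Treewidth 3.
One optimal decomposition is:
Bags: B1 = {1, 3, 5, 7}  B2 = {3, 4, 5, 7}  B3 = {3, 5, 7, 8}  B4 = {3, 5, 6, 7}  B5 = {4, 5, 7, 10}  B6 = {3, 5, 8, 9}  B7 = {2, 3, 8, 9}
Tree: B1–B2, B1–B3, B1–B4, B2–B5, B3–B6, B6–B7

The largest bag has 4 vertices, giving width 3; this decomposition certifies tw(G) ≤ 3. For the lower bound, the 4 vertices {4, 5, 7, 10} are pairwise adjacent, and any tree decomposition puts a clique entirely inside one bag — forcing width ≥ 3. Hence tw(G) = 3 exactly.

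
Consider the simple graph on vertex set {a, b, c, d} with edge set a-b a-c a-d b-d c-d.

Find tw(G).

A width-2 tree decomposition is:
Bags: B1 = {a, c, d}  B2 = {a, b, d}
Tree: B1–B2
Each bag holds 3 vertices, so the decomposition has width 2, which upper-bounds the treewidth. On the other hand G contains the 3-clique {a, c, d}. A clique must lie in a single bag of any decomposition, so no decomposition can have width below 2. Hence tw(G) = 2 exactly.

2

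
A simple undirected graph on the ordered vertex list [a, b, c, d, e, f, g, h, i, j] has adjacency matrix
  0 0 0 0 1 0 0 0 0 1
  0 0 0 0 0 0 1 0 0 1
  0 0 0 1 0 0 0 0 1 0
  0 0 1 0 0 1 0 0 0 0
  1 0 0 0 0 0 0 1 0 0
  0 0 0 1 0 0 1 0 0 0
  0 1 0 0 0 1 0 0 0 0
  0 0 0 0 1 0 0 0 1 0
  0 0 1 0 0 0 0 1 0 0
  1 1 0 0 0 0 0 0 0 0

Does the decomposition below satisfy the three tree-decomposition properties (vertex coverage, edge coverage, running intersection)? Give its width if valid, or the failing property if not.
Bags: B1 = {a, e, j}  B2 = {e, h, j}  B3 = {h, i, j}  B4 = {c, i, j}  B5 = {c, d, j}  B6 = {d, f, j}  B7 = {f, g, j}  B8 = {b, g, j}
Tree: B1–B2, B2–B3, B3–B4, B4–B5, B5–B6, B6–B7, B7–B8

Yes; width 2.

Vertex coverage: the bags together contain {a, b, c, d, e, f, g, h, i, j}, the full vertex set. Edge coverage: each edge of G has both endpoints in at least one bag. Running intersection: for every vertex, the bags containing it form a connected subtree. All three properties hold, so this is a valid tree decomposition of width max|bag| − 1 = 2, and hence tw(G) ≤ 2.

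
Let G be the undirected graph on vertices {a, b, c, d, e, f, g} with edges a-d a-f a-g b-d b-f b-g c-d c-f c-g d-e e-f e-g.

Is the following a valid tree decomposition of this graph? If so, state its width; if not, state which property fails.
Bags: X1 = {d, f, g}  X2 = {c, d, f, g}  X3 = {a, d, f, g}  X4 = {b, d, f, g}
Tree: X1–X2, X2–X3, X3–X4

No — vertex e appears in no bag.

A tree decomposition must satisfy three properties: every vertex lies in some bag; for every edge, both endpoints lie together in some bag; and for every vertex, the bags containing it form a connected subtree. Here vertex e appears in no bag, so the decomposition is invalid.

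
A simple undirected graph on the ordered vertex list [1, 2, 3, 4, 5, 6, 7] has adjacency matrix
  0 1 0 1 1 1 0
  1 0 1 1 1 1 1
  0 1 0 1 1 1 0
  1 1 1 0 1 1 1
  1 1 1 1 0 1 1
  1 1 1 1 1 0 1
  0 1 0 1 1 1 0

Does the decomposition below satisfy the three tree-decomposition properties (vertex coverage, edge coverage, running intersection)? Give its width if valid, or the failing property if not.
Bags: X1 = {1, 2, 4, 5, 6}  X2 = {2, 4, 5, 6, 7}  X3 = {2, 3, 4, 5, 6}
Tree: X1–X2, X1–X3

Yes; width 4.

Vertex coverage: the bags together contain {1, 2, 3, 4, 5, 6, 7}, the full vertex set. Edge coverage: each edge of G has both endpoints in at least one bag. Running intersection: for every vertex, the bags containing it form a connected subtree. All three properties hold, so this is a valid tree decomposition of width max|bag| − 1 = 4, and hence tw(G) ≤ 4.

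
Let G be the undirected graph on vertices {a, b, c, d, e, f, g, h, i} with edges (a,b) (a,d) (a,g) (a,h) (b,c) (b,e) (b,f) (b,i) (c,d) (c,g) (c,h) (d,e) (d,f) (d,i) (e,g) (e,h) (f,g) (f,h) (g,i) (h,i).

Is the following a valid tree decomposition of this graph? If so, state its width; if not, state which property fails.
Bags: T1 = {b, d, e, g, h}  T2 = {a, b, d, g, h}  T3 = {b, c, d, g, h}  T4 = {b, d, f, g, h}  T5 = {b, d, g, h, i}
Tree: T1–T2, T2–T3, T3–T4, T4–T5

Yes; width 4.

Every vertex of G appears in some bag (union = {a, b, c, d, e, f, g, h, i}); every edge is covered by a bag; and for each vertex v the set of bags containing v is connected in the bag tree. The decomposition is therefore valid. The largest bag has 5 vertices, so the width is 4.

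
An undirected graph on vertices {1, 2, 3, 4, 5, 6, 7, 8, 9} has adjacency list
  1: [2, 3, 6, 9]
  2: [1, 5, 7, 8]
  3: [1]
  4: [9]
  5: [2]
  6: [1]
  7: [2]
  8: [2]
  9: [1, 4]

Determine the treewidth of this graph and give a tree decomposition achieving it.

Treewidth 1.
Bags: B1 = {1, 2}  B2 = {1, 9}  B3 = {2, 8}  B4 = {1, 3}  B5 = {4, 9}  B6 = {1, 6}  B7 = {2, 7}  B8 = {2, 5}
Tree: B1–B2, B1–B3, B1–B4, B2–B5, B2–B6, B1–B7, B7–B8

The largest bag has 2 vertices, giving width 1; this decomposition certifies tw(G) ≤ 1. G has an edge, so its treewidth is at least 1. Hence tw(G) = 1 exactly.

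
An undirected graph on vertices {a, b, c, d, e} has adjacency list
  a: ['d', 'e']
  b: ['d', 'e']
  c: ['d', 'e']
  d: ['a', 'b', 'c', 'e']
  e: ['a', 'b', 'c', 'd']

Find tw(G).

2

A width-2 tree decomposition is:
Bags: B1 = {a, d, e}  B2 = {b, d, e}  B3 = {c, d, e}
Tree: B1–B2, B2–B3
The largest bag has 3 vertices, giving width 2; this decomposition certifies tw(G) ≤ 2. On the other hand G contains the 3-clique {c, d, e}. A clique must lie in a single bag of any decomposition, so no decomposition can have width below 2. Combining the bounds, tw(G) = 2.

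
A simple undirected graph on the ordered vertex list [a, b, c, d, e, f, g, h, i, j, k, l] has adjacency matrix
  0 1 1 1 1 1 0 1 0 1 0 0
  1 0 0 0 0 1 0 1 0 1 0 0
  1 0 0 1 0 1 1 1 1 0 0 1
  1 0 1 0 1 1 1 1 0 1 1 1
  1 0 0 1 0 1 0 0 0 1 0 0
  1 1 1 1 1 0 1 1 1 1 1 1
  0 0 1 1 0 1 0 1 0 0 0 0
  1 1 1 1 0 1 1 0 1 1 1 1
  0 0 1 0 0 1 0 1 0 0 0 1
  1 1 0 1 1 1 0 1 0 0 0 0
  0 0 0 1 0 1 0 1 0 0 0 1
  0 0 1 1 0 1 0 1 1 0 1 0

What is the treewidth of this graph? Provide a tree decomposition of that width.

Treewidth 4.
Bags: B1 = {a, c, d, f, h}  B2 = {a, d, f, h, j}  B3 = {c, d, f, h, l}  B4 = {c, f, h, i, l}  B5 = {d, f, h, k, l}  B6 = {a, d, e, f, j}  B7 = {c, d, f, g, h}  B8 = {a, b, f, h, j}
Tree: B1–B2, B1–B3, B3–B4, B3–B5, B2–B6, B1–B7, B2–B8

Each bag holds 5 vertices, so the decomposition has width 4, which upper-bounds the treewidth. Conversely, {a, d, e, f, j} is a clique of size 5, and the vertices of any clique must share a bag in every tree decomposition; so some bag has ≥ 5 vertices and tw(G) ≥ 4. Hence tw(G) = 4 exactly.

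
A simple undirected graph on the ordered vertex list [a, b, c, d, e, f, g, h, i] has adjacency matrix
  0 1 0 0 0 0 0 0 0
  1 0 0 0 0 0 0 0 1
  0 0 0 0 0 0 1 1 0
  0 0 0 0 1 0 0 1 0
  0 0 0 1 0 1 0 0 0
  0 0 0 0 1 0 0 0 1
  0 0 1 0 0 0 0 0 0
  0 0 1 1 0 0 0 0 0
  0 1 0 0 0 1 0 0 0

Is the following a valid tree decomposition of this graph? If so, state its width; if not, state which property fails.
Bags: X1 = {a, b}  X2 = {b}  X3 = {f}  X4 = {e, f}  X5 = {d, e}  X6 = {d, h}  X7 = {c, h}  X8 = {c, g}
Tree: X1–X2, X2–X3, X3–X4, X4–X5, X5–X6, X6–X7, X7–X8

A tree decomposition must satisfy three properties: every vertex lies in some bag; for every edge, both endpoints lie together in some bag; and for every vertex, the bags containing it form a connected subtree. Here vertex i appears in no bag, so the decomposition is invalid.

No — vertex i appears in no bag.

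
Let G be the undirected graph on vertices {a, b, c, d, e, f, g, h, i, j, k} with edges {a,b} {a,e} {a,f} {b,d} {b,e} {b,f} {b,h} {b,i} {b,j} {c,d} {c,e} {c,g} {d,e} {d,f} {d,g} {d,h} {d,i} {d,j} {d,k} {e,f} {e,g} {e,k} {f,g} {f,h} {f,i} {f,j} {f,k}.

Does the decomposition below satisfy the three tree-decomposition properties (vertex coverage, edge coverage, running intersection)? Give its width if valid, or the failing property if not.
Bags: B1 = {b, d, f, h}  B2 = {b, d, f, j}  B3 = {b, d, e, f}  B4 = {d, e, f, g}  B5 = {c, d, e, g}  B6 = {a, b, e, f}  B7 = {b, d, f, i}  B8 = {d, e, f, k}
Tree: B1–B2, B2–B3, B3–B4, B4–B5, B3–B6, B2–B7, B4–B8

Yes; width 3.

Every vertex of G appears in some bag (union = {a, b, c, d, e, f, g, h, i, j, k}); every edge is covered by a bag; and for each vertex v the set of bags containing v is connected in the bag tree. The decomposition is therefore valid. The largest bag has 4 vertices, so the width is 3.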